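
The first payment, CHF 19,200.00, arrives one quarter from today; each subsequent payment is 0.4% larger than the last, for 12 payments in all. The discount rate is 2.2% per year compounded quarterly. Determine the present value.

Periodic rate r = 0.022/4 per quarter; n is counted in quarters.
Growing ordinary annuity: PV = PMT₁ × [1 − ((1+g)/(1+r))^n] / (r − g) = 19,200 × [1 − ((1+0.004)/(1+r))^12] / (r − 0.004) = CHF 227,268.99.

CHF 227,268.99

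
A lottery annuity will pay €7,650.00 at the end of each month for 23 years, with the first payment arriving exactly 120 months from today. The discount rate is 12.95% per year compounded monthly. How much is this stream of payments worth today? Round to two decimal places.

€187,407.86

Ordinary annuity of 276 payments, first payment at period 120.
Periodic rate r = 0.1295/12 per month; n is counted in months.
The ordinary-annuity PV formula values the stream one period before the first payment (period 119); discount that back 119 periods:
PV₀ = 7,650 × [1 − (1+r)^−276] / r × (1+r)^−119 = €187,407.86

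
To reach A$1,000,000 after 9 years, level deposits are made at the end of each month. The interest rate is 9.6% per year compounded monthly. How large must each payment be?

A$5,863.00

Level ordinary annuity; solve FV = PMT × [((1+r)^n − 1)/r] for PMT.
Periodic rate r = 0.096/12 per month; n is counted in months.
With n = 108: PMT = 1,000,000 / ([((1+r)^n − 1)/r]) = A$5,863.00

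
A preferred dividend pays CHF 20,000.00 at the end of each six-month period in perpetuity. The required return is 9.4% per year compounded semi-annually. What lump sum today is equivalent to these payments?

CHF 425,531.91

Periodic rate r = 0.094/2 per half-year.
Level perpetuity: PV = PMT / r = 20,000 / (0.094/2) = CHF 425,531.91.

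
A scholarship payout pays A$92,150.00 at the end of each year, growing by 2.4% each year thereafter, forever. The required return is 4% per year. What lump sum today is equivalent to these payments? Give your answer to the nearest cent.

Periodic rate r = 0.04 per year.
Growing perpetuity (Gordon): PV = PMT₁ / (r − g) = 92,150 / (r − 0.024) = A$5,759,375.00.

A$5,759,375.00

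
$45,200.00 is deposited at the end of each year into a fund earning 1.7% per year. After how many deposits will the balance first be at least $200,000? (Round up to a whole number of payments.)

Periodic rate r = 0.017 per year.
Ordinary annuity FV: 200,000 = 45,200 × [((1+r)^n − 1)/r].
(1+r)^n = 1 + 200,000 × r / 45,200, so n = ln(1 + 200,000·r/45,200) / ln(1+r) = 4.30.
Round up to a whole number of payments: n = 5.

5 payments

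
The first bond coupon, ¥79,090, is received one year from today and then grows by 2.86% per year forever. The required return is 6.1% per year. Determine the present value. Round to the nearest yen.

¥2,441,049

Periodic rate r = 0.061 per year.
Growing perpetuity (Gordon): PV = PMT₁ / (r − g) = 79,090 / (r − 0.0286) = ¥2,441,049.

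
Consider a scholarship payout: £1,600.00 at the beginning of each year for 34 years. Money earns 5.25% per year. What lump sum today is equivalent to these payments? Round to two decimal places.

£26,444.60

This is an annuity due: 34 payments of £1,600.00 at the beginning of each year.
Periodic rate r = 0.0525 per year.
PV = PMT × [(1 − (1+r)^−n)/r] × (1+r) = 1,600 × [1 − (1+r)^−34] / r × (1+r) = £26,444.60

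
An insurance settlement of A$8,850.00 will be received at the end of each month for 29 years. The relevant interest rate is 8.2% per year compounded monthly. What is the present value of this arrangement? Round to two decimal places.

This is an ordinary annuity: 348 payments of A$8,850.00 at the end of each month.
Periodic rate r = 0.082/12 per month; n is counted in months.
PV = PMT × [(1 − (1+r)^−n)/r] = 8,850 × [1 − (1+r)^−348] / r = A$1,174,042.35

A$1,174,042.35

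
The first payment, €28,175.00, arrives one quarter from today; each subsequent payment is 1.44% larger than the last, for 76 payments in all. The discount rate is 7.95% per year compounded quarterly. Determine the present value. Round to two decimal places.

€1,727,787.23

Periodic rate r = 0.0795/4 per quarter; n is counted in quarters.
Growing ordinary annuity: PV = PMT₁ × [1 − ((1+g)/(1+r))^n] / (r − g) = 28,175 × [1 − ((1+0.0144)/(1+r))^76] / (r − 0.0144) = €1,727,787.23.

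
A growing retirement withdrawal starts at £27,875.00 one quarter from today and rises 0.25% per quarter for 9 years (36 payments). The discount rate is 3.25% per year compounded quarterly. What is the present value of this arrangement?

£904,089.31

Periodic rate r = 0.0325/4 per quarter; n is counted in quarters.
Growing ordinary annuity: PV = PMT₁ × [1 − ((1+g)/(1+r))^n] / (r − g) = 27,875 × [1 − ((1+0.0025)/(1+r))^36] / (r − 0.0025) = £904,089.31.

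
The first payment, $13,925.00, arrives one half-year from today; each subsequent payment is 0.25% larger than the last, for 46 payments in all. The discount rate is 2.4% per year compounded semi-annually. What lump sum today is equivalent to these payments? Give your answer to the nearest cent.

Periodic rate r = 0.024/2 per half-year; n is counted in half-years.
Growing ordinary annuity: PV = PMT₁ × [1 − ((1+g)/(1+r))^n] / (r − g) = 13,925 × [1 − ((1+0.0025)/(1+r))^46] / (r − 0.0025) = $515,951.42.

$515,951.42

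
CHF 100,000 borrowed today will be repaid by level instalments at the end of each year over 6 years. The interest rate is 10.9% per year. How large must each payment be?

Level ordinary annuity; solve PV = PMT × [(1 − (1+r)^−n)/r] for PMT.
Periodic rate r = 0.109 per year.
With n = 6: PMT = 100,000 / ([(1 − (1+r)^−n)/r]) = CHF 23,569.60

CHF 23,569.60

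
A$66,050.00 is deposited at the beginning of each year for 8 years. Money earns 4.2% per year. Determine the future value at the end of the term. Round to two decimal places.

This is an annuity due: 8 deposits of A$66,050.00 at the beginning of each year.
Periodic rate r = 0.042 per year.
FV = PMT × [((1+r)^n − 1)/r] × (1+r) = 66,050 × [(1+r)^8 − 1] / r × (1+r) = A$638,697.84

A$638,697.84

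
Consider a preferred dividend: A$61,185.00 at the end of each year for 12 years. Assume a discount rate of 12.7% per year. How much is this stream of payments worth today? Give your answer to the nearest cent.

A$367,021.24

This is an ordinary annuity: 12 payments of A$61,185.00 at the end of each year.
Periodic rate r = 0.127 per year.
PV = PMT × [(1 − (1+r)^−n)/r] = 61,185 × [1 − (1+r)^−12] / r = A$367,021.24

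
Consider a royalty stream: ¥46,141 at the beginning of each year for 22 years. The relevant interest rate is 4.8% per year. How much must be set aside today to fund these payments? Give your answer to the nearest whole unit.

¥648,276

This is an annuity due: 22 payments of ¥46,141 at the beginning of each year.
Periodic rate r = 0.048 per year.
PV = PMT × [(1 − (1+r)^−n)/r] × (1+r) = 46,141 × [1 − (1+r)^−22] / r × (1+r) = ¥648,276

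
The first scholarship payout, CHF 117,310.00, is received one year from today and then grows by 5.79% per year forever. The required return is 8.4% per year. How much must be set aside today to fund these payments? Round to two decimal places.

Periodic rate r = 0.084 per year.
Growing perpetuity (Gordon): PV = PMT₁ / (r − g) = 117,310 / (r − 0.0579) = CHF 4,494,636.02.

CHF 4,494,636.02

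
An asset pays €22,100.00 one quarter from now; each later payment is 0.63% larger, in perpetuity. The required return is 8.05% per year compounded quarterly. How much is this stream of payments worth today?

Periodic rate r = 0.0805/4 per quarter.
Growing perpetuity (Gordon): PV = PMT₁ / (r − g) = 22,100 / (r − 0.0063) = €1,598,553.35.

€1,598,553.35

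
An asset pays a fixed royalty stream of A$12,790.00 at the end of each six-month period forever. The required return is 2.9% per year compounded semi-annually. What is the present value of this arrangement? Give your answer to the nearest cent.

Periodic rate r = 0.029/2 per half-year.
Level perpetuity: PV = PMT / r = 12,790 / (0.029/2) = A$882,068.97.

A$882,068.97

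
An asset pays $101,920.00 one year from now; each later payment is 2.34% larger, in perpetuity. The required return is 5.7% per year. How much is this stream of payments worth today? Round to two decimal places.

Periodic rate r = 0.057 per year.
Growing perpetuity (Gordon): PV = PMT₁ / (r − g) = 101,920 / (r − 0.0234) = $3,033,333.33.

$3,033,333.33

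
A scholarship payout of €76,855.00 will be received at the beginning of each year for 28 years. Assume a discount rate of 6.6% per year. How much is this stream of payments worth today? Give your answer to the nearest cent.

This is an annuity due: 28 payments of €76,855.00 at the beginning of each year.
Periodic rate r = 0.066 per year.
PV = PMT × [(1 − (1+r)^−n)/r] × (1+r) = 76,855 × [1 − (1+r)^−28] / r × (1+r) = €1,033,984.42

€1,033,984.42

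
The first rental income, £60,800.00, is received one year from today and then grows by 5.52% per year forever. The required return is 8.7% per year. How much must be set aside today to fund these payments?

Periodic rate r = 0.087 per year.
Growing perpetuity (Gordon): PV = PMT₁ / (r − g) = 60,800 / (r − 0.0552) = £1,911,949.69.

£1,911,949.69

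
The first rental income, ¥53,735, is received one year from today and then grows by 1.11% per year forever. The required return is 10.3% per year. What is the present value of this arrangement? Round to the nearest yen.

¥584,712

Periodic rate r = 0.103 per year.
Growing perpetuity (Gordon): PV = PMT₁ / (r − g) = 53,735 / (r − 0.0111) = ¥584,712.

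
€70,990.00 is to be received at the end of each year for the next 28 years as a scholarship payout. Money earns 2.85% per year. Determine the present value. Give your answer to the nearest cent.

€1,356,827.65

This is an ordinary annuity: 28 payments of €70,990.00 at the end of each year.
Periodic rate r = 0.0285 per year.
PV = PMT × [(1 − (1+r)^−n)/r] = 70,990 × [1 − (1+r)^−28] / r = €1,356,827.65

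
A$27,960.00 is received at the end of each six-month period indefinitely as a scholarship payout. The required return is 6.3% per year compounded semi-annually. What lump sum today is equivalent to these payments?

A$887,619.05

Periodic rate r = 0.063/2 per half-year.
Level perpetuity: PV = PMT / r = 27,960 / (0.063/2) = A$887,619.05.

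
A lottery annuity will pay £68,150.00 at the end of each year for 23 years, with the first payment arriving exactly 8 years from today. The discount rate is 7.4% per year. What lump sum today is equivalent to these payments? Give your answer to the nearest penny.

£450,563.09

Ordinary annuity of 23 payments, first payment at period 8.
Periodic rate r = 0.074 per year.
The ordinary-annuity PV formula values the stream one period before the first payment (period 7); discount that back 7 periods:
PV₀ = 68,150 × [1 − (1+r)^−23] / r × (1+r)^−7 = £450,563.09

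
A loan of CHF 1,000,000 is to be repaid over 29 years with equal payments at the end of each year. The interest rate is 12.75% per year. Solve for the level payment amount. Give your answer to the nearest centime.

CHF 131,552.46

Level ordinary annuity; solve PV = PMT × [(1 − (1+r)^−n)/r] for PMT.
Periodic rate r = 0.1275 per year.
With n = 29: PMT = 1,000,000 / ([(1 − (1+r)^−n)/r]) = CHF 131,552.46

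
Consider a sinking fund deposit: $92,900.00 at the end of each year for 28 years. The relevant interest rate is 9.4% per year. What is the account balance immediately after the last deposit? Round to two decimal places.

$11,240,193.35

This is an ordinary annuity: 28 deposits of $92,900.00 at the end of each year.
Periodic rate r = 0.094 per year.
FV = PMT × [((1+r)^n − 1)/r] = 92,900 × [(1+r)^28 − 1] / r = $11,240,193.35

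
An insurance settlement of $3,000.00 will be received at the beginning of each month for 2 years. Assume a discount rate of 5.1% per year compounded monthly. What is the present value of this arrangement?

$68,602.27

This is an annuity due: 24 payments of $3,000.00 at the beginning of each month.
Periodic rate r = 0.051/12 per month; n is counted in months.
PV = PMT × [(1 − (1+r)^−n)/r] × (1+r) = 3,000 × [1 − (1+r)^−24] / r × (1+r) = $68,602.27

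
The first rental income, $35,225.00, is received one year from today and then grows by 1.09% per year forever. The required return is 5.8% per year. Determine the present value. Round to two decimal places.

$747,876.86

Periodic rate r = 0.058 per year.
Growing perpetuity (Gordon): PV = PMT₁ / (r − g) = 35,225 / (r − 0.0109) = $747,876.86.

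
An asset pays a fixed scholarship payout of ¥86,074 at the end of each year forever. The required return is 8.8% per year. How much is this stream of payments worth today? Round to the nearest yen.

Periodic rate r = 0.088 per year.
Level perpetuity: PV = PMT / r = 86,074 / (0.088) = ¥978,114.

¥978,114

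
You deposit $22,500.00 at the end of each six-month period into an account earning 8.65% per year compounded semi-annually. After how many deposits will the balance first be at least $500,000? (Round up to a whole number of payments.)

Periodic rate r = 0.0865/2 per half-year; n is counted in half-years.
Ordinary annuity FV: 500,000 = 22,500 × [((1+r)^n − 1)/r].
(1+r)^n = 1 + 500,000 × r / 22,500, so n = ln(1 + 500,000·r/22,500) / ln(1+r) = 15.91.
Round up to a whole number of payments: n = 16.

16 payments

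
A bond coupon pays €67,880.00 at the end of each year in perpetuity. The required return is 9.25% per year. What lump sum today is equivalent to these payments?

€733,837.84

Periodic rate r = 0.0925 per year.
Level perpetuity: PV = PMT / r = 67,880 / (0.0925) = €733,837.84.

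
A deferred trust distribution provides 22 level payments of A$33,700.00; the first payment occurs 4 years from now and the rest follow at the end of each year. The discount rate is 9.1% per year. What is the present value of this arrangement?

Ordinary annuity of 22 payments, first payment at period 4.
Periodic rate r = 0.091 per year.
The ordinary-annuity PV formula values the stream one period before the first payment (period 3); discount that back 3 periods:
PV₀ = 33,700 × [1 − (1+r)^−22] / r × (1+r)^−3 = A$243,203.87

A$243,203.87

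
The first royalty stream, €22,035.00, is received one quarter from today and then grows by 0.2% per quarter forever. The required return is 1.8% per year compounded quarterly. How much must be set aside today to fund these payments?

€8,814,000.00

Periodic rate r = 0.018/4 per quarter.
Growing perpetuity (Gordon): PV = PMT₁ / (r − g) = 22,035 / (r − 0.002) = €8,814,000.00.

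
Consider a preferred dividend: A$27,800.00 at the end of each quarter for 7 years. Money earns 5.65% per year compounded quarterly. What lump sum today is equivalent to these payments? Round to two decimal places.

This is an ordinary annuity: 28 payments of A$27,800.00 at the end of each quarter.
Periodic rate r = 0.0565/4 per quarter; n is counted in quarters.
PV = PMT × [(1 − (1+r)^−n)/r] = 27,800 × [1 − (1+r)^−28] / r = A$639,234.41

A$639,234.41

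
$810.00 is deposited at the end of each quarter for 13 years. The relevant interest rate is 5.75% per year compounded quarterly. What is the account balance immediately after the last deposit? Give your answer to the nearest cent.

This is an ordinary annuity: 52 deposits of $810.00 at the end of each quarter.
Periodic rate r = 0.0575/4 per quarter; n is counted in quarters.
FV = PMT × [((1+r)^n − 1)/r] = 810 × [(1+r)^52 − 1] / r = $62,011.12

$62,011.12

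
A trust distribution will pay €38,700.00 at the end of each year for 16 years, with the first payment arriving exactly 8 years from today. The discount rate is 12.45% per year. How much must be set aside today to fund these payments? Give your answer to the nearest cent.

€115,802.13

Ordinary annuity of 16 payments, first payment at period 8.
Periodic rate r = 0.1245 per year.
The ordinary-annuity PV formula values the stream one period before the first payment (period 7); discount that back 7 periods:
PV₀ = 38,700 × [1 − (1+r)^−16] / r × (1+r)^−7 = €115,802.13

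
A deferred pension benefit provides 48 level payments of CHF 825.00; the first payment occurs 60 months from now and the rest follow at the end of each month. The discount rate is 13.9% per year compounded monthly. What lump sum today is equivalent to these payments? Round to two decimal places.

Ordinary annuity of 48 payments, first payment at period 60.
Periodic rate r = 0.139/12 per month; n is counted in months.
The ordinary-annuity PV formula values the stream one period before the first payment (period 59); discount that back 59 periods:
PV₀ = 825 × [1 − (1+r)^−48] / r × (1+r)^−59 = CHF 15,330.97

CHF 15,330.97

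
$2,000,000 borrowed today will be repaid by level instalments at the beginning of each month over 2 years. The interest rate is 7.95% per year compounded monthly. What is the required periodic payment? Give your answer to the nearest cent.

Level annuity due; solve PV = PMT × [(1 − (1+r)^−n)/r] × (1+r) for PMT.
Periodic rate r = 0.0795/12 per month; n is counted in months.
With n = 24: PMT = 2,000,000 / ([(1 − (1+r)^−n)/r] × (1+r)) = $89,813.96

$89,813.96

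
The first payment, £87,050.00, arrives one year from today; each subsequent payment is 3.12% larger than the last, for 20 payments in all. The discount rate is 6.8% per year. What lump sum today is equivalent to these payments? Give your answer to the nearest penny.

£1,192,337.93

Periodic rate r = 0.068 per year.
Growing ordinary annuity: PV = PMT₁ × [1 − ((1+g)/(1+r))^n] / (r − g) = 87,050 × [1 − ((1+0.0312)/(1+r))^20] / (r − 0.0312) = £1,192,337.93.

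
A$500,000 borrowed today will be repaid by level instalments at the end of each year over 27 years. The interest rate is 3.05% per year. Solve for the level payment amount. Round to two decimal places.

Level ordinary annuity; solve PV = PMT × [(1 − (1+r)^−n)/r] for PMT.
Periodic rate r = 0.0305 per year.
With n = 27: PMT = 500,000 / ([(1 − (1+r)^−n)/r]) = A$27,444.27

A$27,444.27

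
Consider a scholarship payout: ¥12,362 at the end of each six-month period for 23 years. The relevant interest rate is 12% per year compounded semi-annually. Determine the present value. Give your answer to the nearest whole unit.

This is an ordinary annuity: 46 payments of ¥12,362 at the end of each six-month period.
Periodic rate r = 0.12/2 per half-year; n is counted in half-years.
PV = PMT × [(1 − (1+r)^−n)/r] = 12,362 × [1 − (1+r)^−46] / r = ¥191,912

¥191,912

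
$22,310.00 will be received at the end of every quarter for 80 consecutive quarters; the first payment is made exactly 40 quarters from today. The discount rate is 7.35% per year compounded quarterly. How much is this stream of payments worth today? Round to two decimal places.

Ordinary annuity of 80 payments, first payment at period 40.
Periodic rate r = 0.0735/4 per quarter; n is counted in quarters.
The ordinary-annuity PV formula values the stream one period before the first payment (period 39); discount that back 39 periods:
PV₀ = 22,310 × [1 − (1+r)^−80] / r × (1+r)^−39 = $457,781.59

$457,781.59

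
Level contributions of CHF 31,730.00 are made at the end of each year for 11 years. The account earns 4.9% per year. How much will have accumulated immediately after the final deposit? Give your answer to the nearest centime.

This is an ordinary annuity: 11 deposits of CHF 31,730.00 at the end of each year.
Periodic rate r = 0.049 per year.
FV = PMT × [((1+r)^n − 1)/r] = 31,730 × [(1+r)^11 − 1] / r = CHF 448,433.35

CHF 448,433.35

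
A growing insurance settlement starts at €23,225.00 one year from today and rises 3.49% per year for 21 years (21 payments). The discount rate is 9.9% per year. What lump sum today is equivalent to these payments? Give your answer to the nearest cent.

€259,756.40

Periodic rate r = 0.099 per year.
Growing ordinary annuity: PV = PMT₁ × [1 − ((1+g)/(1+r))^n] / (r − g) = 23,225 × [1 − ((1+0.0349)/(1+r))^21] / (r − 0.0349) = €259,756.40.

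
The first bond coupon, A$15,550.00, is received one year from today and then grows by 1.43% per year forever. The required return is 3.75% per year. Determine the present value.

A$670,258.62

Periodic rate r = 0.0375 per year.
Growing perpetuity (Gordon): PV = PMT₁ / (r − g) = 15,550 / (r − 0.0143) = A$670,258.62.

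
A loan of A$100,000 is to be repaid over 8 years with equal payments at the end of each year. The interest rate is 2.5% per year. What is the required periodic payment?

A$13,946.73

Level ordinary annuity; solve PV = PMT × [(1 − (1+r)^−n)/r] for PMT.
Periodic rate r = 0.025 per year.
With n = 8: PMT = 100,000 / ([(1 − (1+r)^−n)/r]) = A$13,946.73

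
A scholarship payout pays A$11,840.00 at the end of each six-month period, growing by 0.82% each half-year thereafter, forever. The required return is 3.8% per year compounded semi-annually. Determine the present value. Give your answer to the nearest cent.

A$1,096,296.30

Periodic rate r = 0.038/2 per half-year.
Growing perpetuity (Gordon): PV = PMT₁ / (r − g) = 11,840 / (r − 0.0082) = A$1,096,296.30.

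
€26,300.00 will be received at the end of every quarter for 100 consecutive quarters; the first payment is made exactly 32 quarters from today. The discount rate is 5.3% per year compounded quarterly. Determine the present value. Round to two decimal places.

Ordinary annuity of 100 payments, first payment at period 32.
Periodic rate r = 0.053/4 per quarter; n is counted in quarters.
The ordinary-annuity PV formula values the stream one period before the first payment (period 31); discount that back 31 periods:
PV₀ = 26,300 × [1 − (1+r)^−100] / r × (1+r)^−31 = €965,964.72

€965,964.72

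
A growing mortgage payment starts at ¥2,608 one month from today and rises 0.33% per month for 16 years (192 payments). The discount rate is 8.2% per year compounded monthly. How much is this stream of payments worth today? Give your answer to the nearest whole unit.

Periodic rate r = 0.082/12 per month; n is counted in months.
Growing ordinary annuity: PV = PMT₁ × [1 − ((1+g)/(1+r))^n] / (r − g) = 2,608 × [1 − ((1+0.0033)/(1+r))^192] / (r − 0.0033) = ¥362,291.

¥362,291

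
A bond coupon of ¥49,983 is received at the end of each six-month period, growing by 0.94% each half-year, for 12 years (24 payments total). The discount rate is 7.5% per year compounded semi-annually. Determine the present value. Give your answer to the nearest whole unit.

Periodic rate r = 0.075/2 per half-year; n is counted in half-years.
Growing ordinary annuity: PV = PMT₁ × [1 − ((1+g)/(1+r))^n] / (r − g) = 49,983 × [1 − ((1+0.0094)/(1+r))^24] / (r − 0.0094) = ¥858,473.

¥858,473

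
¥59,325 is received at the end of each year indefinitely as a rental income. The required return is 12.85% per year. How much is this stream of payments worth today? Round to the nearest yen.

Periodic rate r = 0.1285 per year.
Level perpetuity: PV = PMT / r = 59,325 / (0.1285) = ¥461,673.

¥461,673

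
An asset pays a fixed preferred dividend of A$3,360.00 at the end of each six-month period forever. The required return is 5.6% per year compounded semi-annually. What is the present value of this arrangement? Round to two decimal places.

A$120,000.00

Periodic rate r = 0.056/2 per half-year.
Level perpetuity: PV = PMT / r = 3,360 / (0.056/2) = A$120,000.00.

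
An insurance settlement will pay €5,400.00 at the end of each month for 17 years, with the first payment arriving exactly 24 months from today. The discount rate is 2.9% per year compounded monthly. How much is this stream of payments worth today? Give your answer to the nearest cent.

€821,946.42

Ordinary annuity of 204 payments, first payment at period 24.
Periodic rate r = 0.029/12 per month; n is counted in months.
The ordinary-annuity PV formula values the stream one period before the first payment (period 23); discount that back 23 periods:
PV₀ = 5,400 × [1 − (1+r)^−204] / r × (1+r)^−23 = €821,946.42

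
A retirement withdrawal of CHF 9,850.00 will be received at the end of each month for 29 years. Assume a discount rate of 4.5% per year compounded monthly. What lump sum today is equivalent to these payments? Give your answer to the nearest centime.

CHF 1,912,646.17

This is an ordinary annuity: 348 payments of CHF 9,850.00 at the end of each month.
Periodic rate r = 0.045/12 per month; n is counted in months.
PV = PMT × [(1 − (1+r)^−n)/r] = 9,850 × [1 − (1+r)^−348] / r = CHF 1,912,646.17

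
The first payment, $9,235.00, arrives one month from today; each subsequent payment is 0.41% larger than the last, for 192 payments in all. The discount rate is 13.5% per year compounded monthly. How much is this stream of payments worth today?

$960,881.21

Periodic rate r = 0.135/12 per month; n is counted in months.
Growing ordinary annuity: PV = PMT₁ × [1 − ((1+g)/(1+r))^n] / (r − g) = 9,235 × [1 − ((1+0.0041)/(1+r))^192] / (r − 0.0041) = $960,881.21.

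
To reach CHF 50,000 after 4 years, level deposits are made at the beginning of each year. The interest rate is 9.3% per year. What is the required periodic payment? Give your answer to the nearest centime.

CHF 9,959.00

Level annuity due; solve FV = PMT × [((1+r)^n − 1)/r] × (1+r) for PMT.
Periodic rate r = 0.093 per year.
With n = 4: PMT = 50,000 / ([((1+r)^n − 1)/r] × (1+r)) = CHF 9,959.00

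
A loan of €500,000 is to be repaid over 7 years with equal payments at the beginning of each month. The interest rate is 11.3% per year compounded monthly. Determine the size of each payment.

Level annuity due; solve PV = PMT × [(1 − (1+r)^−n)/r] × (1+r) for PMT.
Periodic rate r = 0.113/12 per month; n is counted in months.
With n = 84: PMT = 500,000 / ([(1 − (1+r)^−n)/r] × (1+r)) = €8,559.69

€8,559.69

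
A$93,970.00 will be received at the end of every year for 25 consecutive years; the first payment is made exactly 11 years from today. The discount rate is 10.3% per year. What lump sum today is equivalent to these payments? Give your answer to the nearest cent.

A$312,779.39

Ordinary annuity of 25 payments, first payment at period 11.
Periodic rate r = 0.103 per year.
The ordinary-annuity PV formula values the stream one period before the first payment (period 10); discount that back 10 periods:
PV₀ = 93,970 × [1 − (1+r)^−25] / r × (1+r)^−10 = A$312,779.39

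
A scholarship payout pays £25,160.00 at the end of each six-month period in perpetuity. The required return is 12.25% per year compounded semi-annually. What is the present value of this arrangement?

£410,775.51

Periodic rate r = 0.1225/2 per half-year.
Level perpetuity: PV = PMT / r = 25,160 / (0.1225/2) = £410,775.51.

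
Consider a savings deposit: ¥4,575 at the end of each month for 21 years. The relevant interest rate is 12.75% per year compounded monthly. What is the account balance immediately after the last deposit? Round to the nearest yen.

¥5,746,041

This is an ordinary annuity: 252 deposits of ¥4,575 at the end of each month.
Periodic rate r = 0.1275/12 per month; n is counted in months.
FV = PMT × [((1+r)^n − 1)/r] = 4,575 × [(1+r)^252 − 1] / r = ¥5,746,041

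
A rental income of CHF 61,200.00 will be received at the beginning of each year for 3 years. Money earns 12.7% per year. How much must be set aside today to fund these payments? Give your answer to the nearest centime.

CHF 163,687.54

This is an annuity due: 3 payments of CHF 61,200.00 at the beginning of each year.
Periodic rate r = 0.127 per year.
PV = PMT × [(1 − (1+r)^−n)/r] × (1+r) = 61,200 × [1 − (1+r)^−3] / r × (1+r) = CHF 163,687.54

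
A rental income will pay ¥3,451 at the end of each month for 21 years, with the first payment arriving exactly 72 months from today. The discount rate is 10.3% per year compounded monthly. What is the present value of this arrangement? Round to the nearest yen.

Ordinary annuity of 252 payments, first payment at period 72.
Periodic rate r = 0.103/12 per month; n is counted in months.
The ordinary-annuity PV formula values the stream one period before the first payment (period 71); discount that back 71 periods:
PV₀ = 3,451 × [1 − (1+r)^−252] / r × (1+r)^−71 = ¥193,723

¥193,723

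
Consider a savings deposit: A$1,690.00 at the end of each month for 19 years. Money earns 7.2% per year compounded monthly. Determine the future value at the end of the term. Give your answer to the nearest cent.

This is an ordinary annuity: 228 deposits of A$1,690.00 at the end of each month.
Periodic rate r = 0.072/12 per month; n is counted in months.
FV = PMT × [((1+r)^n − 1)/r] = 1,690 × [(1+r)^228 − 1] / r = A$820,063.04

A$820,063.04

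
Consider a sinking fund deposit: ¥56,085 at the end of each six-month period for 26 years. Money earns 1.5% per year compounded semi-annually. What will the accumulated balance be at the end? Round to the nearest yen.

This is an ordinary annuity: 52 deposits of ¥56,085 at the end of each six-month period.
Periodic rate r = 0.015/2 per half-year; n is counted in half-years.
FV = PMT × [((1+r)^n − 1)/r] = 56,085 × [(1+r)^52 − 1] / r = ¥3,550,801

¥3,550,801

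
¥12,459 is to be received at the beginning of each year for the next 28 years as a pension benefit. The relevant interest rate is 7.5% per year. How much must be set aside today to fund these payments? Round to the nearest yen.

¥155,007

This is an annuity due: 28 payments of ¥12,459 at the beginning of each year.
Periodic rate r = 0.075 per year.
PV = PMT × [(1 − (1+r)^−n)/r] × (1+r) = 12,459 × [1 − (1+r)^−28] / r × (1+r) = ¥155,007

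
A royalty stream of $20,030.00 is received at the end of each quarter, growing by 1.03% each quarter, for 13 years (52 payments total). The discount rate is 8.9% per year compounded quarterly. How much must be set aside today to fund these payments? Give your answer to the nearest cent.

$766,737.54

Periodic rate r = 0.089/4 per quarter; n is counted in quarters.
Growing ordinary annuity: PV = PMT₁ × [1 − ((1+g)/(1+r))^n] / (r − g) = 20,030 × [1 − ((1+0.0103)/(1+r))^52] / (r − 0.0103) = $766,737.54.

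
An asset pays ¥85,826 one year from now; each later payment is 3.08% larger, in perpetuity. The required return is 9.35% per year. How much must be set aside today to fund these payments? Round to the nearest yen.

Periodic rate r = 0.0935 per year.
Growing perpetuity (Gordon): PV = PMT₁ / (r − g) = 85,826 / (r − 0.0308) = ¥1,368,836.

¥1,368,836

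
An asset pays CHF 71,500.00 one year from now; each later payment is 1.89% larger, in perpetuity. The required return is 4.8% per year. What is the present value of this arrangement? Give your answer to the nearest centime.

Periodic rate r = 0.048 per year.
Growing perpetuity (Gordon): PV = PMT₁ / (r − g) = 71,500 / (r − 0.0189) = CHF 2,457,044.67.

CHF 2,457,044.67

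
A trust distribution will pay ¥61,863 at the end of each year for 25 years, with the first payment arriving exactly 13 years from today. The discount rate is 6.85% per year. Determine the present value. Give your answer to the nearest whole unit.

Ordinary annuity of 25 payments, first payment at period 13.
Periodic rate r = 0.0685 per year.
The ordinary-annuity PV formula values the stream one period before the first payment (period 12); discount that back 12 periods:
PV₀ = 61,863 × [1 − (1+r)^−25] / r × (1+r)^−12 = ¥329,980

¥329,980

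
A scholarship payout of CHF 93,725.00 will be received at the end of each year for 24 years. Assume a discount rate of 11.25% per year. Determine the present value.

CHF 768,619.61

This is an ordinary annuity: 24 payments of CHF 93,725.00 at the end of each year.
Periodic rate r = 0.1125 per year.
PV = PMT × [(1 − (1+r)^−n)/r] = 93,725 × [1 − (1+r)^−24] / r = CHF 768,619.61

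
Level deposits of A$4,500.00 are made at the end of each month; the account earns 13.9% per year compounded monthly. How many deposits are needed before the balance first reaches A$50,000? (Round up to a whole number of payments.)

Periodic rate r = 0.139/12 per month; n is counted in months.
Ordinary annuity FV: 50,000 = 4,500 × [((1+r)^n − 1)/r].
(1+r)^n = 1 + 50,000 × r / 4,500, so n = ln(1 + 50,000·r/4,500) / ln(1+r) = 10.51.
Round up to a whole number of payments: n = 11.

11 payments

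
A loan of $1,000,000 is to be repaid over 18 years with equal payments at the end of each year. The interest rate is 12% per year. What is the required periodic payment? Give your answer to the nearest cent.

Level ordinary annuity; solve PV = PMT × [(1 − (1+r)^−n)/r] for PMT.
Periodic rate r = 0.12 per year.
With n = 18: PMT = 1,000,000 / ([(1 − (1+r)^−n)/r]) = $137,937.31

$137,937.31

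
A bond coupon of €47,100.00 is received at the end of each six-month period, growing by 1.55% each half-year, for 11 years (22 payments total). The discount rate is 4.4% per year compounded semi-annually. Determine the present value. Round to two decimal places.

€948,971.73

Periodic rate r = 0.044/2 per half-year; n is counted in half-years.
Growing ordinary annuity: PV = PMT₁ × [1 − ((1+g)/(1+r))^n] / (r − g) = 47,100 × [1 − ((1+0.0155)/(1+r))^22] / (r − 0.0155) = €948,971.73.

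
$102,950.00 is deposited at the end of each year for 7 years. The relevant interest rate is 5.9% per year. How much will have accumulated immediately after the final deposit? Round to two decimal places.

This is an ordinary annuity: 7 deposits of $102,950.00 at the end of each year.
Periodic rate r = 0.059 per year.
FV = PMT × [((1+r)^n − 1)/r] = 102,950 × [(1+r)^7 − 1] / r = $861,514.71

$861,514.71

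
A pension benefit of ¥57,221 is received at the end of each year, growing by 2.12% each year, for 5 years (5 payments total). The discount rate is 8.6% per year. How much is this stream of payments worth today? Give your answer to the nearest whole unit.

¥233,830

Periodic rate r = 0.086 per year.
Growing ordinary annuity: PV = PMT₁ × [1 − ((1+g)/(1+r))^n] / (r − g) = 57,221 × [1 − ((1+0.0212)/(1+r))^5] / (r − 0.0212) = ¥233,830.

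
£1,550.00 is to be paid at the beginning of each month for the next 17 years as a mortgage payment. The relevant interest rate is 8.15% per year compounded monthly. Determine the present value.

£172,012.60

This is an annuity due: 204 payments of £1,550.00 at the beginning of each month.
Periodic rate r = 0.0815/12 per month; n is counted in months.
PV = PMT × [(1 − (1+r)^−n)/r] × (1+r) = 1,550 × [1 − (1+r)^−204] / r × (1+r) = £172,012.60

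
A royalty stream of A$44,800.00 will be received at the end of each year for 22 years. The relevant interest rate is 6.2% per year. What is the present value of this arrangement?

A$530,206.39

This is an ordinary annuity: 22 payments of A$44,800.00 at the end of each year.
Periodic rate r = 0.062 per year.
PV = PMT × [(1 − (1+r)^−n)/r] = 44,800 × [1 − (1+r)^−22] / r = A$530,206.39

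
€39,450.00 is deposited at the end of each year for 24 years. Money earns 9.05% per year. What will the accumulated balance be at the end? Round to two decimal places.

This is an ordinary annuity: 24 deposits of €39,450.00 at the end of each year.
Periodic rate r = 0.0905 per year.
FV = PMT × [((1+r)^n − 1)/r] = 39,450 × [(1+r)^24 − 1] / r = €3,050,787.79

€3,050,787.79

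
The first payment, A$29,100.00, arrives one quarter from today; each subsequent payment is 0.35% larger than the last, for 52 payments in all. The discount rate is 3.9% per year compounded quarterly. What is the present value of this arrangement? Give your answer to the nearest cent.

A$1,284,712.81

Periodic rate r = 0.039/4 per quarter; n is counted in quarters.
Growing ordinary annuity: PV = PMT₁ × [1 − ((1+g)/(1+r))^n] / (r − g) = 29,100 × [1 − ((1+0.0035)/(1+r))^52] / (r − 0.0035) = A$1,284,712.81.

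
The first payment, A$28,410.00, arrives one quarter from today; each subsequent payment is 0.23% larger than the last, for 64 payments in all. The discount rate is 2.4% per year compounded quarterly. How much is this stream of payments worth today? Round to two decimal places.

Periodic rate r = 0.024/4 per quarter; n is counted in quarters.
Growing ordinary annuity: PV = PMT₁ × [1 − ((1+g)/(1+r))^n] / (r − g) = 28,410 × [1 − ((1+0.0023)/(1+r))^64] / (r − 0.0023) = A$1,613,061.62.

A$1,613,061.62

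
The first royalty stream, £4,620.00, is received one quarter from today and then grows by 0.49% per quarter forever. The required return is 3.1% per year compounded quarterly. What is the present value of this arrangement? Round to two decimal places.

£1,621,052.63

Periodic rate r = 0.031/4 per quarter.
Growing perpetuity (Gordon): PV = PMT₁ / (r − g) = 4,620 / (r − 0.0049) = £1,621,052.63.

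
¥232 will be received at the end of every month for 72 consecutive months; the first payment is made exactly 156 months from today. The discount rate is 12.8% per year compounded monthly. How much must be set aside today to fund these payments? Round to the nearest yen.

¥2,243

Ordinary annuity of 72 payments, first payment at period 156.
Periodic rate r = 0.128/12 per month; n is counted in months.
The ordinary-annuity PV formula values the stream one period before the first payment (period 155); discount that back 155 periods:
PV₀ = 232 × [1 − (1+r)^−72] / r × (1+r)^−155 = ¥2,243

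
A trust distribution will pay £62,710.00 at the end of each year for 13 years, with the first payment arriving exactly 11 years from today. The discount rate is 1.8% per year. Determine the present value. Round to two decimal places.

£603,302.37

Ordinary annuity of 13 payments, first payment at period 11.
Periodic rate r = 0.018 per year.
The ordinary-annuity PV formula values the stream one period before the first payment (period 10); discount that back 10 periods:
PV₀ = 62,710 × [1 − (1+r)^−13] / r × (1+r)^−10 = £603,302.37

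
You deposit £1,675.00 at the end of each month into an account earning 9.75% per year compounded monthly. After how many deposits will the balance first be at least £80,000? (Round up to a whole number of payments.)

41 payments

Periodic rate r = 0.0975/12 per month; n is counted in months.
Ordinary annuity FV: 80,000 = 1,675 × [((1+r)^n − 1)/r].
(1+r)^n = 1 + 80,000 × r / 1,675, so n = ln(1 + 80,000·r/1,675) / ln(1+r) = 40.52.
Round up to a whole number of payments: n = 41.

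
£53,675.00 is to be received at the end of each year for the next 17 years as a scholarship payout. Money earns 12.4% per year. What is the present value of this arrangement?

This is an ordinary annuity: 17 payments of £53,675.00 at the end of each year.
Periodic rate r = 0.124 per year.
PV = PMT × [(1 − (1+r)^−n)/r] = 53,675 × [1 − (1+r)^−17] / r = £373,526.25

£373,526.25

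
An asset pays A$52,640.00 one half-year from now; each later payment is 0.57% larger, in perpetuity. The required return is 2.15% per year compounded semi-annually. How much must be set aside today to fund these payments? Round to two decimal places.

Periodic rate r = 0.0215/2 per half-year.
Growing perpetuity (Gordon): PV = PMT₁ / (r − g) = 52,640 / (r − 0.0057) = A$10,423,762.38.

A$10,423,762.38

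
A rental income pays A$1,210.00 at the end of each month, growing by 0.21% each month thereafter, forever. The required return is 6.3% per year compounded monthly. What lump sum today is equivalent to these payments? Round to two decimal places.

A$384,126.98

Periodic rate r = 0.063/12 per month.
Growing perpetuity (Gordon): PV = PMT₁ / (r − g) = 1,210 / (r − 0.0021) = A$384,126.98.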